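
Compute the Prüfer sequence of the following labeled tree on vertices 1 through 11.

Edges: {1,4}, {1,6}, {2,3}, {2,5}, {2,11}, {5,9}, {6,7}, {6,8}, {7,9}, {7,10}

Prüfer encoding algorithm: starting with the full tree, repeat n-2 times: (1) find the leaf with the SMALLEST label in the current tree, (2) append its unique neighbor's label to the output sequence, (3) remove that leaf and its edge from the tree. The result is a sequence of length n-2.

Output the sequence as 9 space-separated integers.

Step 1: leaves = {3,4,8,10,11}. Remove smallest leaf 3, emit neighbor 2.
Step 2: leaves = {4,8,10,11}. Remove smallest leaf 4, emit neighbor 1.
Step 3: leaves = {1,8,10,11}. Remove smallest leaf 1, emit neighbor 6.
Step 4: leaves = {8,10,11}. Remove smallest leaf 8, emit neighbor 6.
Step 5: leaves = {6,10,11}. Remove smallest leaf 6, emit neighbor 7.
Step 6: leaves = {10,11}. Remove smallest leaf 10, emit neighbor 7.
Step 7: leaves = {7,11}. Remove smallest leaf 7, emit neighbor 9.
Step 8: leaves = {9,11}. Remove smallest leaf 9, emit neighbor 5.
Step 9: leaves = {5,11}. Remove smallest leaf 5, emit neighbor 2.
Done: 2 vertices remain (2, 11). Sequence = [2 1 6 6 7 7 9 5 2]

Answer: 2 1 6 6 7 7 9 5 2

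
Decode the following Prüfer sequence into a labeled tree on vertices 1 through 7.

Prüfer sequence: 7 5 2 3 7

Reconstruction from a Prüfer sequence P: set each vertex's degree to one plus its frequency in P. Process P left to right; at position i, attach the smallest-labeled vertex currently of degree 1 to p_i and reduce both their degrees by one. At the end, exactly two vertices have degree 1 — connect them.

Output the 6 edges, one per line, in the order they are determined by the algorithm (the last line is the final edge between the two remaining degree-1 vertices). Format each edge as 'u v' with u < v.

Answer: 1 7
4 5
2 5
2 3
3 7
6 7

Derivation:
Initial degrees: {1:1, 2:2, 3:2, 4:1, 5:2, 6:1, 7:3}
Step 1: smallest deg-1 vertex = 1, p_1 = 7. Add edge {1,7}. Now deg[1]=0, deg[7]=2.
Step 2: smallest deg-1 vertex = 4, p_2 = 5. Add edge {4,5}. Now deg[4]=0, deg[5]=1.
Step 3: smallest deg-1 vertex = 5, p_3 = 2. Add edge {2,5}. Now deg[5]=0, deg[2]=1.
Step 4: smallest deg-1 vertex = 2, p_4 = 3. Add edge {2,3}. Now deg[2]=0, deg[3]=1.
Step 5: smallest deg-1 vertex = 3, p_5 = 7. Add edge {3,7}. Now deg[3]=0, deg[7]=1.
Final: two remaining deg-1 vertices are 6, 7. Add edge {6,7}.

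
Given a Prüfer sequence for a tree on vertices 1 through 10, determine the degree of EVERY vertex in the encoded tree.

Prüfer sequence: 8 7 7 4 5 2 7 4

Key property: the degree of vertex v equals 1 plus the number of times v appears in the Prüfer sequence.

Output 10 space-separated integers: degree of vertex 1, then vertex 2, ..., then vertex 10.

Answer: 1 2 1 3 2 1 4 2 1 1

Derivation:
p_1 = 8: count[8] becomes 1
p_2 = 7: count[7] becomes 1
p_3 = 7: count[7] becomes 2
p_4 = 4: count[4] becomes 1
p_5 = 5: count[5] becomes 1
p_6 = 2: count[2] becomes 1
p_7 = 7: count[7] becomes 3
p_8 = 4: count[4] becomes 2
Degrees (1 + count): deg[1]=1+0=1, deg[2]=1+1=2, deg[3]=1+0=1, deg[4]=1+2=3, deg[5]=1+1=2, deg[6]=1+0=1, deg[7]=1+3=4, deg[8]=1+1=2, deg[9]=1+0=1, deg[10]=1+0=1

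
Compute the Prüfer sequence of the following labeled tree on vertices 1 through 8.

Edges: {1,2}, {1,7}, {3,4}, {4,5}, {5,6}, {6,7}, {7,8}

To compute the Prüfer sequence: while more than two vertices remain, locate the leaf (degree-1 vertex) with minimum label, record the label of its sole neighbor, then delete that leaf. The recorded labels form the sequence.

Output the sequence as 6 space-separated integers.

Answer: 1 7 4 5 6 7

Derivation:
Step 1: leaves = {2,3,8}. Remove smallest leaf 2, emit neighbor 1.
Step 2: leaves = {1,3,8}. Remove smallest leaf 1, emit neighbor 7.
Step 3: leaves = {3,8}. Remove smallest leaf 3, emit neighbor 4.
Step 4: leaves = {4,8}. Remove smallest leaf 4, emit neighbor 5.
Step 5: leaves = {5,8}. Remove smallest leaf 5, emit neighbor 6.
Step 6: leaves = {6,8}. Remove smallest leaf 6, emit neighbor 7.
Done: 2 vertices remain (7, 8). Sequence = [1 7 4 5 6 7]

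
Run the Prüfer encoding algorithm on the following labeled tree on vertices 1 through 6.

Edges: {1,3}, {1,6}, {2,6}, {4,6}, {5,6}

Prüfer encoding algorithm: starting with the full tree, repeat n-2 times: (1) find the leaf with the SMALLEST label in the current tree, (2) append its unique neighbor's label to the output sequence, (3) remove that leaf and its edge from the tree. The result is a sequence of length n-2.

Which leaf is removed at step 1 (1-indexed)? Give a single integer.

Step 1: current leaves = {2,3,4,5}. Remove leaf 2 (neighbor: 6).

Answer: 2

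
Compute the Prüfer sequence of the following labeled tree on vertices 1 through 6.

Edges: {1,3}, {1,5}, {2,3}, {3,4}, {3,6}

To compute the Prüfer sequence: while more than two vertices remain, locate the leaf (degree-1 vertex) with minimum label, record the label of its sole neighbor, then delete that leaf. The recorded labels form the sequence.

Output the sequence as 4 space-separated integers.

Step 1: leaves = {2,4,5,6}. Remove smallest leaf 2, emit neighbor 3.
Step 2: leaves = {4,5,6}. Remove smallest leaf 4, emit neighbor 3.
Step 3: leaves = {5,6}. Remove smallest leaf 5, emit neighbor 1.
Step 4: leaves = {1,6}. Remove smallest leaf 1, emit neighbor 3.
Done: 2 vertices remain (3, 6). Sequence = [3 3 1 3]

Answer: 3 3 1 3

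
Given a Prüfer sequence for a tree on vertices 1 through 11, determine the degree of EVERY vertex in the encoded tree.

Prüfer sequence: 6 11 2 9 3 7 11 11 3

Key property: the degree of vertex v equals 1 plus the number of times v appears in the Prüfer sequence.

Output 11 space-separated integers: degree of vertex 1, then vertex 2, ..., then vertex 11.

Answer: 1 2 3 1 1 2 2 1 2 1 4

Derivation:
p_1 = 6: count[6] becomes 1
p_2 = 11: count[11] becomes 1
p_3 = 2: count[2] becomes 1
p_4 = 9: count[9] becomes 1
p_5 = 3: count[3] becomes 1
p_6 = 7: count[7] becomes 1
p_7 = 11: count[11] becomes 2
p_8 = 11: count[11] becomes 3
p_9 = 3: count[3] becomes 2
Degrees (1 + count): deg[1]=1+0=1, deg[2]=1+1=2, deg[3]=1+2=3, deg[4]=1+0=1, deg[5]=1+0=1, deg[6]=1+1=2, deg[7]=1+1=2, deg[8]=1+0=1, deg[9]=1+1=2, deg[10]=1+0=1, deg[11]=1+3=4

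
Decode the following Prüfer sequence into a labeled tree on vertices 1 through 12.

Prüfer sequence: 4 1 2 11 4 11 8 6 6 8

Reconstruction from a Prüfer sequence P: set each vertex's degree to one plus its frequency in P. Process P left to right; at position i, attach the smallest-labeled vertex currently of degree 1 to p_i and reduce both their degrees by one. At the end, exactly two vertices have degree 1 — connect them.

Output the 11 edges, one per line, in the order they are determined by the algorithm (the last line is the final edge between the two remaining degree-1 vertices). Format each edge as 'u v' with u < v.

Answer: 3 4
1 5
1 2
2 11
4 7
4 11
8 9
6 10
6 11
6 8
8 12

Derivation:
Initial degrees: {1:2, 2:2, 3:1, 4:3, 5:1, 6:3, 7:1, 8:3, 9:1, 10:1, 11:3, 12:1}
Step 1: smallest deg-1 vertex = 3, p_1 = 4. Add edge {3,4}. Now deg[3]=0, deg[4]=2.
Step 2: smallest deg-1 vertex = 5, p_2 = 1. Add edge {1,5}. Now deg[5]=0, deg[1]=1.
Step 3: smallest deg-1 vertex = 1, p_3 = 2. Add edge {1,2}. Now deg[1]=0, deg[2]=1.
Step 4: smallest deg-1 vertex = 2, p_4 = 11. Add edge {2,11}. Now deg[2]=0, deg[11]=2.
Step 5: smallest deg-1 vertex = 7, p_5 = 4. Add edge {4,7}. Now deg[7]=0, deg[4]=1.
Step 6: smallest deg-1 vertex = 4, p_6 = 11. Add edge {4,11}. Now deg[4]=0, deg[11]=1.
Step 7: smallest deg-1 vertex = 9, p_7 = 8. Add edge {8,9}. Now deg[9]=0, deg[8]=2.
Step 8: smallest deg-1 vertex = 10, p_8 = 6. Add edge {6,10}. Now deg[10]=0, deg[6]=2.
Step 9: smallest deg-1 vertex = 11, p_9 = 6. Add edge {6,11}. Now deg[11]=0, deg[6]=1.
Step 10: smallest deg-1 vertex = 6, p_10 = 8. Add edge {6,8}. Now deg[6]=0, deg[8]=1.
Final: two remaining deg-1 vertices are 8, 12. Add edge {8,12}.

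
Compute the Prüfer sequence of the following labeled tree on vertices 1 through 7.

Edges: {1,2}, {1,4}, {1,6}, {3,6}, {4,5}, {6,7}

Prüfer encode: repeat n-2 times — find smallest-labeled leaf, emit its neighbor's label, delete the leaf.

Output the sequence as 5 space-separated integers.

Answer: 1 6 4 1 6

Derivation:
Step 1: leaves = {2,3,5,7}. Remove smallest leaf 2, emit neighbor 1.
Step 2: leaves = {3,5,7}. Remove smallest leaf 3, emit neighbor 6.
Step 3: leaves = {5,7}. Remove smallest leaf 5, emit neighbor 4.
Step 4: leaves = {4,7}. Remove smallest leaf 4, emit neighbor 1.
Step 5: leaves = {1,7}. Remove smallest leaf 1, emit neighbor 6.
Done: 2 vertices remain (6, 7). Sequence = [1 6 4 1 6]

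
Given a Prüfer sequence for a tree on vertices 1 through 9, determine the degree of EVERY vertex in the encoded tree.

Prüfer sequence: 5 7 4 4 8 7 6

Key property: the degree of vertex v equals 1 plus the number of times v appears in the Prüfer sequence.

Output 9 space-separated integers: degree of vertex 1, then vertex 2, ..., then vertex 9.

Answer: 1 1 1 3 2 2 3 2 1

Derivation:
p_1 = 5: count[5] becomes 1
p_2 = 7: count[7] becomes 1
p_3 = 4: count[4] becomes 1
p_4 = 4: count[4] becomes 2
p_5 = 8: count[8] becomes 1
p_6 = 7: count[7] becomes 2
p_7 = 6: count[6] becomes 1
Degrees (1 + count): deg[1]=1+0=1, deg[2]=1+0=1, deg[3]=1+0=1, deg[4]=1+2=3, deg[5]=1+1=2, deg[6]=1+1=2, deg[7]=1+2=3, deg[8]=1+1=2, deg[9]=1+0=1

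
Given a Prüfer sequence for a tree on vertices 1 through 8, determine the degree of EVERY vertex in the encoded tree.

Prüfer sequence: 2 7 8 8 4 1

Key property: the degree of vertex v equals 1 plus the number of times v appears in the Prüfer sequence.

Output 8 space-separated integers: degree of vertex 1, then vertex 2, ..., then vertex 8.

Answer: 2 2 1 2 1 1 2 3

Derivation:
p_1 = 2: count[2] becomes 1
p_2 = 7: count[7] becomes 1
p_3 = 8: count[8] becomes 1
p_4 = 8: count[8] becomes 2
p_5 = 4: count[4] becomes 1
p_6 = 1: count[1] becomes 1
Degrees (1 + count): deg[1]=1+1=2, deg[2]=1+1=2, deg[3]=1+0=1, deg[4]=1+1=2, deg[5]=1+0=1, deg[6]=1+0=1, deg[7]=1+1=2, deg[8]=1+2=3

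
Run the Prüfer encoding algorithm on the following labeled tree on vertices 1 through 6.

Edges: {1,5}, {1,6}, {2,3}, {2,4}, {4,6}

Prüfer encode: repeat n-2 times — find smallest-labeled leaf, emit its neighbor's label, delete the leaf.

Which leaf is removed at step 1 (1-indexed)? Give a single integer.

Answer: 3

Derivation:
Step 1: current leaves = {3,5}. Remove leaf 3 (neighbor: 2).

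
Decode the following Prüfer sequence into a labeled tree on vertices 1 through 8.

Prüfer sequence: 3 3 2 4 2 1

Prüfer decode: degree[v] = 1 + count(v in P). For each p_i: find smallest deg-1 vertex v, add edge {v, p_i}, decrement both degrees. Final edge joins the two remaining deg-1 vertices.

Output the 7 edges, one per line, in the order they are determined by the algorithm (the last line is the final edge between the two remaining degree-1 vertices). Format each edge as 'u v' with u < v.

Answer: 3 5
3 6
2 3
4 7
2 4
1 2
1 8

Derivation:
Initial degrees: {1:2, 2:3, 3:3, 4:2, 5:1, 6:1, 7:1, 8:1}
Step 1: smallest deg-1 vertex = 5, p_1 = 3. Add edge {3,5}. Now deg[5]=0, deg[3]=2.
Step 2: smallest deg-1 vertex = 6, p_2 = 3. Add edge {3,6}. Now deg[6]=0, deg[3]=1.
Step 3: smallest deg-1 vertex = 3, p_3 = 2. Add edge {2,3}. Now deg[3]=0, deg[2]=2.
Step 4: smallest deg-1 vertex = 7, p_4 = 4. Add edge {4,7}. Now deg[7]=0, deg[4]=1.
Step 5: smallest deg-1 vertex = 4, p_5 = 2. Add edge {2,4}. Now deg[4]=0, deg[2]=1.
Step 6: smallest deg-1 vertex = 2, p_6 = 1. Add edge {1,2}. Now deg[2]=0, deg[1]=1.
Final: two remaining deg-1 vertices are 1, 8. Add edge {1,8}.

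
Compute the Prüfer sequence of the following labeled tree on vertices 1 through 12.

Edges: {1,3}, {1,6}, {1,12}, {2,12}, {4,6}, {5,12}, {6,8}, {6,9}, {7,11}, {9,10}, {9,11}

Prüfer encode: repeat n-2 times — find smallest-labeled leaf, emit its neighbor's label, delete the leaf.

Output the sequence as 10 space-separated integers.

Answer: 12 1 6 12 11 6 9 9 6 1

Derivation:
Step 1: leaves = {2,3,4,5,7,8,10}. Remove smallest leaf 2, emit neighbor 12.
Step 2: leaves = {3,4,5,7,8,10}. Remove smallest leaf 3, emit neighbor 1.
Step 3: leaves = {4,5,7,8,10}. Remove smallest leaf 4, emit neighbor 6.
Step 4: leaves = {5,7,8,10}. Remove smallest leaf 5, emit neighbor 12.
Step 5: leaves = {7,8,10,12}. Remove smallest leaf 7, emit neighbor 11.
Step 6: leaves = {8,10,11,12}. Remove smallest leaf 8, emit neighbor 6.
Step 7: leaves = {10,11,12}. Remove smallest leaf 10, emit neighbor 9.
Step 8: leaves = {11,12}. Remove smallest leaf 11, emit neighbor 9.
Step 9: leaves = {9,12}. Remove smallest leaf 9, emit neighbor 6.
Step 10: leaves = {6,12}. Remove smallest leaf 6, emit neighbor 1.
Done: 2 vertices remain (1, 12). Sequence = [12 1 6 12 11 6 9 9 6 1]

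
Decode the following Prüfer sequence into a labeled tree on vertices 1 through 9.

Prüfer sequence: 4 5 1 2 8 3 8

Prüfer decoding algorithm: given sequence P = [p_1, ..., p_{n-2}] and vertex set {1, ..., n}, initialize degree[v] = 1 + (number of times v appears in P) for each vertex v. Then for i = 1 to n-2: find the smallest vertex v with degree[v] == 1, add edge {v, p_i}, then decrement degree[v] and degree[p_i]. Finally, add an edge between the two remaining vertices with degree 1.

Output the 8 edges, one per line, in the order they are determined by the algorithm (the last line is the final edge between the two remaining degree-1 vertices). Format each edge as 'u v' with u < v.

Initial degrees: {1:2, 2:2, 3:2, 4:2, 5:2, 6:1, 7:1, 8:3, 9:1}
Step 1: smallest deg-1 vertex = 6, p_1 = 4. Add edge {4,6}. Now deg[6]=0, deg[4]=1.
Step 2: smallest deg-1 vertex = 4, p_2 = 5. Add edge {4,5}. Now deg[4]=0, deg[5]=1.
Step 3: smallest deg-1 vertex = 5, p_3 = 1. Add edge {1,5}. Now deg[5]=0, deg[1]=1.
Step 4: smallest deg-1 vertex = 1, p_4 = 2. Add edge {1,2}. Now deg[1]=0, deg[2]=1.
Step 5: smallest deg-1 vertex = 2, p_5 = 8. Add edge {2,8}. Now deg[2]=0, deg[8]=2.
Step 6: smallest deg-1 vertex = 7, p_6 = 3. Add edge {3,7}. Now deg[7]=0, deg[3]=1.
Step 7: smallest deg-1 vertex = 3, p_7 = 8. Add edge {3,8}. Now deg[3]=0, deg[8]=1.
Final: two remaining deg-1 vertices are 8, 9. Add edge {8,9}.

Answer: 4 6
4 5
1 5
1 2
2 8
3 7
3 8
8 9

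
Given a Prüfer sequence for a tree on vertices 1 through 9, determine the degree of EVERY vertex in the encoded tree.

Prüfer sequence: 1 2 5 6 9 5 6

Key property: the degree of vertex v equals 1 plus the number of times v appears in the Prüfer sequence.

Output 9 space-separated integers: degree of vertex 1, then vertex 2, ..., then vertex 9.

p_1 = 1: count[1] becomes 1
p_2 = 2: count[2] becomes 1
p_3 = 5: count[5] becomes 1
p_4 = 6: count[6] becomes 1
p_5 = 9: count[9] becomes 1
p_6 = 5: count[5] becomes 2
p_7 = 6: count[6] becomes 2
Degrees (1 + count): deg[1]=1+1=2, deg[2]=1+1=2, deg[3]=1+0=1, deg[4]=1+0=1, deg[5]=1+2=3, deg[6]=1+2=3, deg[7]=1+0=1, deg[8]=1+0=1, deg[9]=1+1=2

Answer: 2 2 1 1 3 3 1 1 2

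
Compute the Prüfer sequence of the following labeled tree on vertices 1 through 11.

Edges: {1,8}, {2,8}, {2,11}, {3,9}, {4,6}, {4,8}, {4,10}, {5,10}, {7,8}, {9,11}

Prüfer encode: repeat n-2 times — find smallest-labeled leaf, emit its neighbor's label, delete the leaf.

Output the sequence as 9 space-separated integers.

Answer: 8 9 10 4 8 11 4 8 2

Derivation:
Step 1: leaves = {1,3,5,6,7}. Remove smallest leaf 1, emit neighbor 8.
Step 2: leaves = {3,5,6,7}. Remove smallest leaf 3, emit neighbor 9.
Step 3: leaves = {5,6,7,9}. Remove smallest leaf 5, emit neighbor 10.
Step 4: leaves = {6,7,9,10}. Remove smallest leaf 6, emit neighbor 4.
Step 5: leaves = {7,9,10}. Remove smallest leaf 7, emit neighbor 8.
Step 6: leaves = {9,10}. Remove smallest leaf 9, emit neighbor 11.
Step 7: leaves = {10,11}. Remove smallest leaf 10, emit neighbor 4.
Step 8: leaves = {4,11}. Remove smallest leaf 4, emit neighbor 8.
Step 9: leaves = {8,11}. Remove smallest leaf 8, emit neighbor 2.
Done: 2 vertices remain (2, 11). Sequence = [8 9 10 4 8 11 4 8 2]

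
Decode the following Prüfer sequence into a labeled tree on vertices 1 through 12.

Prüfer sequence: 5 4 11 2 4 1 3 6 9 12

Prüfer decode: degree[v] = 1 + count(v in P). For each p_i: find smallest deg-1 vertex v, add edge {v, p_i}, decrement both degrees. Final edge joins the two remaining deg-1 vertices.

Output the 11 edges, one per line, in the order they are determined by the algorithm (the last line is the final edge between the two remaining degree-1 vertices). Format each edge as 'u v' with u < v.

Initial degrees: {1:2, 2:2, 3:2, 4:3, 5:2, 6:2, 7:1, 8:1, 9:2, 10:1, 11:2, 12:2}
Step 1: smallest deg-1 vertex = 7, p_1 = 5. Add edge {5,7}. Now deg[7]=0, deg[5]=1.
Step 2: smallest deg-1 vertex = 5, p_2 = 4. Add edge {4,5}. Now deg[5]=0, deg[4]=2.
Step 3: smallest deg-1 vertex = 8, p_3 = 11. Add edge {8,11}. Now deg[8]=0, deg[11]=1.
Step 4: smallest deg-1 vertex = 10, p_4 = 2. Add edge {2,10}. Now deg[10]=0, deg[2]=1.
Step 5: smallest deg-1 vertex = 2, p_5 = 4. Add edge {2,4}. Now deg[2]=0, deg[4]=1.
Step 6: smallest deg-1 vertex = 4, p_6 = 1. Add edge {1,4}. Now deg[4]=0, deg[1]=1.
Step 7: smallest deg-1 vertex = 1, p_7 = 3. Add edge {1,3}. Now deg[1]=0, deg[3]=1.
Step 8: smallest deg-1 vertex = 3, p_8 = 6. Add edge {3,6}. Now deg[3]=0, deg[6]=1.
Step 9: smallest deg-1 vertex = 6, p_9 = 9. Add edge {6,9}. Now deg[6]=0, deg[9]=1.
Step 10: smallest deg-1 vertex = 9, p_10 = 12. Add edge {9,12}. Now deg[9]=0, deg[12]=1.
Final: two remaining deg-1 vertices are 11, 12. Add edge {11,12}.

Answer: 5 7
4 5
8 11
2 10
2 4
1 4
1 3
3 6
6 9
9 12
11 12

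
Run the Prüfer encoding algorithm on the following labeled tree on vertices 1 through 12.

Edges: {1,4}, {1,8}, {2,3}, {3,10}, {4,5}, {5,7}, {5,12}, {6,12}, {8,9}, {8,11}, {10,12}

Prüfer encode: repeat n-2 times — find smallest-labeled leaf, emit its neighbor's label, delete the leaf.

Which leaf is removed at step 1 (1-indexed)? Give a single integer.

Answer: 2

Derivation:
Step 1: current leaves = {2,6,7,9,11}. Remove leaf 2 (neighbor: 3).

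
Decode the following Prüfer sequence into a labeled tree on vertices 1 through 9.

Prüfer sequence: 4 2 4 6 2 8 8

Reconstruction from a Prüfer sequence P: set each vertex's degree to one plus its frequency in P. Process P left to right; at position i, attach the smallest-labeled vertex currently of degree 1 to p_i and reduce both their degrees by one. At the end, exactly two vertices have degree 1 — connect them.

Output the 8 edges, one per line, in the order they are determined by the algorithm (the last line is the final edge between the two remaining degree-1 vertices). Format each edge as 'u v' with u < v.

Answer: 1 4
2 3
4 5
4 6
2 6
2 8
7 8
8 9

Derivation:
Initial degrees: {1:1, 2:3, 3:1, 4:3, 5:1, 6:2, 7:1, 8:3, 9:1}
Step 1: smallest deg-1 vertex = 1, p_1 = 4. Add edge {1,4}. Now deg[1]=0, deg[4]=2.
Step 2: smallest deg-1 vertex = 3, p_2 = 2. Add edge {2,3}. Now deg[3]=0, deg[2]=2.
Step 3: smallest deg-1 vertex = 5, p_3 = 4. Add edge {4,5}. Now deg[5]=0, deg[4]=1.
Step 4: smallest deg-1 vertex = 4, p_4 = 6. Add edge {4,6}. Now deg[4]=0, deg[6]=1.
Step 5: smallest deg-1 vertex = 6, p_5 = 2. Add edge {2,6}. Now deg[6]=0, deg[2]=1.
Step 6: smallest deg-1 vertex = 2, p_6 = 8. Add edge {2,8}. Now deg[2]=0, deg[8]=2.
Step 7: smallest deg-1 vertex = 7, p_7 = 8. Add edge {7,8}. Now deg[7]=0, deg[8]=1.
Final: two remaining deg-1 vertices are 8, 9. Add edge {8,9}.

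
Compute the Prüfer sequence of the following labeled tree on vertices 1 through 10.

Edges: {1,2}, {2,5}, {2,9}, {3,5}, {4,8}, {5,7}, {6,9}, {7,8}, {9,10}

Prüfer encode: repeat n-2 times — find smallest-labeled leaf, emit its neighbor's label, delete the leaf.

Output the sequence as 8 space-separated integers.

Step 1: leaves = {1,3,4,6,10}. Remove smallest leaf 1, emit neighbor 2.
Step 2: leaves = {3,4,6,10}. Remove smallest leaf 3, emit neighbor 5.
Step 3: leaves = {4,6,10}. Remove smallest leaf 4, emit neighbor 8.
Step 4: leaves = {6,8,10}. Remove smallest leaf 6, emit neighbor 9.
Step 5: leaves = {8,10}. Remove smallest leaf 8, emit neighbor 7.
Step 6: leaves = {7,10}. Remove smallest leaf 7, emit neighbor 5.
Step 7: leaves = {5,10}. Remove smallest leaf 5, emit neighbor 2.
Step 8: leaves = {2,10}. Remove smallest leaf 2, emit neighbor 9.
Done: 2 vertices remain (9, 10). Sequence = [2 5 8 9 7 5 2 9]

Answer: 2 5 8 9 7 5 2 9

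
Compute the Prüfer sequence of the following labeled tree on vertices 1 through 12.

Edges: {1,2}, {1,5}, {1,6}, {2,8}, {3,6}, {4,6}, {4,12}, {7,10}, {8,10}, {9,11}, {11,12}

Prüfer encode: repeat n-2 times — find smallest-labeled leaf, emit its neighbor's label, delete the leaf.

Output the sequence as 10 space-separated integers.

Step 1: leaves = {3,5,7,9}. Remove smallest leaf 3, emit neighbor 6.
Step 2: leaves = {5,7,9}. Remove smallest leaf 5, emit neighbor 1.
Step 3: leaves = {7,9}. Remove smallest leaf 7, emit neighbor 10.
Step 4: leaves = {9,10}. Remove smallest leaf 9, emit neighbor 11.
Step 5: leaves = {10,11}. Remove smallest leaf 10, emit neighbor 8.
Step 6: leaves = {8,11}. Remove smallest leaf 8, emit neighbor 2.
Step 7: leaves = {2,11}. Remove smallest leaf 2, emit neighbor 1.
Step 8: leaves = {1,11}. Remove smallest leaf 1, emit neighbor 6.
Step 9: leaves = {6,11}. Remove smallest leaf 6, emit neighbor 4.
Step 10: leaves = {4,11}. Remove smallest leaf 4, emit neighbor 12.
Done: 2 vertices remain (11, 12). Sequence = [6 1 10 11 8 2 1 6 4 12]

Answer: 6 1 10 11 8 2 1 6 4 12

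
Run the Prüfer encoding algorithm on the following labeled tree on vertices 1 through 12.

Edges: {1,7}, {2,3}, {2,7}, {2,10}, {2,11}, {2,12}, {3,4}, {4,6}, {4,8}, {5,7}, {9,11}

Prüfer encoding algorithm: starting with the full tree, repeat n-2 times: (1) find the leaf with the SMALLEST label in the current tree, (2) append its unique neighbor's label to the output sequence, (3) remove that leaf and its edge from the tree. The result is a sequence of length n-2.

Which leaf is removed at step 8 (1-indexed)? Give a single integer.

Answer: 9

Derivation:
Step 1: current leaves = {1,5,6,8,9,10,12}. Remove leaf 1 (neighbor: 7).
Step 2: current leaves = {5,6,8,9,10,12}. Remove leaf 5 (neighbor: 7).
Step 3: current leaves = {6,7,8,9,10,12}. Remove leaf 6 (neighbor: 4).
Step 4: current leaves = {7,8,9,10,12}. Remove leaf 7 (neighbor: 2).
Step 5: current leaves = {8,9,10,12}. Remove leaf 8 (neighbor: 4).
Step 6: current leaves = {4,9,10,12}. Remove leaf 4 (neighbor: 3).
Step 7: current leaves = {3,9,10,12}. Remove leaf 3 (neighbor: 2).
Step 8: current leaves = {9,10,12}. Remove leaf 9 (neighbor: 11).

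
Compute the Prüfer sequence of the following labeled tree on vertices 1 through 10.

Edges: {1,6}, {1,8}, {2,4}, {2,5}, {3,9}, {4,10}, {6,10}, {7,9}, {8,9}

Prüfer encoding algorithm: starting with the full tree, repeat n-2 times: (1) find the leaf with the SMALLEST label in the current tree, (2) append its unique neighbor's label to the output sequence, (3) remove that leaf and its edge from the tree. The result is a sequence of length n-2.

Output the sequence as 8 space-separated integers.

Step 1: leaves = {3,5,7}. Remove smallest leaf 3, emit neighbor 9.
Step 2: leaves = {5,7}. Remove smallest leaf 5, emit neighbor 2.
Step 3: leaves = {2,7}. Remove smallest leaf 2, emit neighbor 4.
Step 4: leaves = {4,7}. Remove smallest leaf 4, emit neighbor 10.
Step 5: leaves = {7,10}. Remove smallest leaf 7, emit neighbor 9.
Step 6: leaves = {9,10}. Remove smallest leaf 9, emit neighbor 8.
Step 7: leaves = {8,10}. Remove smallest leaf 8, emit neighbor 1.
Step 8: leaves = {1,10}. Remove smallest leaf 1, emit neighbor 6.
Done: 2 vertices remain (6, 10). Sequence = [9 2 4 10 9 8 1 6]

Answer: 9 2 4 10 9 8 1 6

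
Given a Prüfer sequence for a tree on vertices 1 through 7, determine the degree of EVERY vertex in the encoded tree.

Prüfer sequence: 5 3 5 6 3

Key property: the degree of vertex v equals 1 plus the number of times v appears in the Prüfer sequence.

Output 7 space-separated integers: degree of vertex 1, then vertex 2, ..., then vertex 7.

p_1 = 5: count[5] becomes 1
p_2 = 3: count[3] becomes 1
p_3 = 5: count[5] becomes 2
p_4 = 6: count[6] becomes 1
p_5 = 3: count[3] becomes 2
Degrees (1 + count): deg[1]=1+0=1, deg[2]=1+0=1, deg[3]=1+2=3, deg[4]=1+0=1, deg[5]=1+2=3, deg[6]=1+1=2, deg[7]=1+0=1

Answer: 1 1 3 1 3 2 1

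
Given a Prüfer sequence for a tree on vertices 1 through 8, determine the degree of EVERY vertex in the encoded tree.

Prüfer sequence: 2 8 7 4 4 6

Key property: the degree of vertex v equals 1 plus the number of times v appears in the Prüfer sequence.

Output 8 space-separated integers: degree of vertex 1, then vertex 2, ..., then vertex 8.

p_1 = 2: count[2] becomes 1
p_2 = 8: count[8] becomes 1
p_3 = 7: count[7] becomes 1
p_4 = 4: count[4] becomes 1
p_5 = 4: count[4] becomes 2
p_6 = 6: count[6] becomes 1
Degrees (1 + count): deg[1]=1+0=1, deg[2]=1+1=2, deg[3]=1+0=1, deg[4]=1+2=3, deg[5]=1+0=1, deg[6]=1+1=2, deg[7]=1+1=2, deg[8]=1+1=2

Answer: 1 2 1 3 1 2 2 2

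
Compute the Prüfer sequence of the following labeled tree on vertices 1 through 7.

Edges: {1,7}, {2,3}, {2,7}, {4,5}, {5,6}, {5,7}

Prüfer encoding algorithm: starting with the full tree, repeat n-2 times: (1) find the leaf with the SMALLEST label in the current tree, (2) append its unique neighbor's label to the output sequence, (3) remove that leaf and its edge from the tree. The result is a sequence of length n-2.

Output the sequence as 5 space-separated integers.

Step 1: leaves = {1,3,4,6}. Remove smallest leaf 1, emit neighbor 7.
Step 2: leaves = {3,4,6}. Remove smallest leaf 3, emit neighbor 2.
Step 3: leaves = {2,4,6}. Remove smallest leaf 2, emit neighbor 7.
Step 4: leaves = {4,6,7}. Remove smallest leaf 4, emit neighbor 5.
Step 5: leaves = {6,7}. Remove smallest leaf 6, emit neighbor 5.
Done: 2 vertices remain (5, 7). Sequence = [7 2 7 5 5]

Answer: 7 2 7 5 5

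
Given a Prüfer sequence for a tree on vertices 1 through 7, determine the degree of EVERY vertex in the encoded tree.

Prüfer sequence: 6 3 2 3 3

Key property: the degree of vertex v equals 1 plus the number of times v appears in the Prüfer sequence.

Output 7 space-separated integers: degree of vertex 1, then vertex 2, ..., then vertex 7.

p_1 = 6: count[6] becomes 1
p_2 = 3: count[3] becomes 1
p_3 = 2: count[2] becomes 1
p_4 = 3: count[3] becomes 2
p_5 = 3: count[3] becomes 3
Degrees (1 + count): deg[1]=1+0=1, deg[2]=1+1=2, deg[3]=1+3=4, deg[4]=1+0=1, deg[5]=1+0=1, deg[6]=1+1=2, deg[7]=1+0=1

Answer: 1 2 4 1 1 2 1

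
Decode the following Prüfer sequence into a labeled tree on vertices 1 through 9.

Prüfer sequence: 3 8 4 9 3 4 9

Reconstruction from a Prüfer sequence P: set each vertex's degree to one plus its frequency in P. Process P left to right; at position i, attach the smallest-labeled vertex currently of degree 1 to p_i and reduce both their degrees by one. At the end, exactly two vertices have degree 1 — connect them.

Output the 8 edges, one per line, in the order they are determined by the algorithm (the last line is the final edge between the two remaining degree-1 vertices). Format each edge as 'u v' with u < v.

Initial degrees: {1:1, 2:1, 3:3, 4:3, 5:1, 6:1, 7:1, 8:2, 9:3}
Step 1: smallest deg-1 vertex = 1, p_1 = 3. Add edge {1,3}. Now deg[1]=0, deg[3]=2.
Step 2: smallest deg-1 vertex = 2, p_2 = 8. Add edge {2,8}. Now deg[2]=0, deg[8]=1.
Step 3: smallest deg-1 vertex = 5, p_3 = 4. Add edge {4,5}. Now deg[5]=0, deg[4]=2.
Step 4: smallest deg-1 vertex = 6, p_4 = 9. Add edge {6,9}. Now deg[6]=0, deg[9]=2.
Step 5: smallest deg-1 vertex = 7, p_5 = 3. Add edge {3,7}. Now deg[7]=0, deg[3]=1.
Step 6: smallest deg-1 vertex = 3, p_6 = 4. Add edge {3,4}. Now deg[3]=0, deg[4]=1.
Step 7: smallest deg-1 vertex = 4, p_7 = 9. Add edge {4,9}. Now deg[4]=0, deg[9]=1.
Final: two remaining deg-1 vertices are 8, 9. Add edge {8,9}.

Answer: 1 3
2 8
4 5
6 9
3 7
3 4
4 9
8 9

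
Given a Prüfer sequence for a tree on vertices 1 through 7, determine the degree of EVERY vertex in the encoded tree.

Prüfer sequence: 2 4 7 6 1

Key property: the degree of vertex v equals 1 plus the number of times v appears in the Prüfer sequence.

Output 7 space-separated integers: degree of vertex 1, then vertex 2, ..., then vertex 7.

p_1 = 2: count[2] becomes 1
p_2 = 4: count[4] becomes 1
p_3 = 7: count[7] becomes 1
p_4 = 6: count[6] becomes 1
p_5 = 1: count[1] becomes 1
Degrees (1 + count): deg[1]=1+1=2, deg[2]=1+1=2, deg[3]=1+0=1, deg[4]=1+1=2, deg[5]=1+0=1, deg[6]=1+1=2, deg[7]=1+1=2

Answer: 2 2 1 2 1 2 2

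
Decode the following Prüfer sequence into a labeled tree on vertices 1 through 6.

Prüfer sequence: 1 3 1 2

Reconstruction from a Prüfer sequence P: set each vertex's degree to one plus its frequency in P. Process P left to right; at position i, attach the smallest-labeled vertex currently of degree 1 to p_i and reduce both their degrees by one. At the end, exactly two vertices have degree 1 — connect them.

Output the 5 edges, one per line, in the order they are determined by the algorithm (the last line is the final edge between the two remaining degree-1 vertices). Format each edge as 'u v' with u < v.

Initial degrees: {1:3, 2:2, 3:2, 4:1, 5:1, 6:1}
Step 1: smallest deg-1 vertex = 4, p_1 = 1. Add edge {1,4}. Now deg[4]=0, deg[1]=2.
Step 2: smallest deg-1 vertex = 5, p_2 = 3. Add edge {3,5}. Now deg[5]=0, deg[3]=1.
Step 3: smallest deg-1 vertex = 3, p_3 = 1. Add edge {1,3}. Now deg[3]=0, deg[1]=1.
Step 4: smallest deg-1 vertex = 1, p_4 = 2. Add edge {1,2}. Now deg[1]=0, deg[2]=1.
Final: two remaining deg-1 vertices are 2, 6. Add edge {2,6}.

Answer: 1 4
3 5
1 3
1 2
2 6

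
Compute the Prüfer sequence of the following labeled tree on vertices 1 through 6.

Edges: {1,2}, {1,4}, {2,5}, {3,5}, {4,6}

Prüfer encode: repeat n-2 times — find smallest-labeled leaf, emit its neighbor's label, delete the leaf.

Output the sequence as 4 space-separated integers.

Step 1: leaves = {3,6}. Remove smallest leaf 3, emit neighbor 5.
Step 2: leaves = {5,6}. Remove smallest leaf 5, emit neighbor 2.
Step 3: leaves = {2,6}. Remove smallest leaf 2, emit neighbor 1.
Step 4: leaves = {1,6}. Remove smallest leaf 1, emit neighbor 4.
Done: 2 vertices remain (4, 6). Sequence = [5 2 1 4]

Answer: 5 2 1 4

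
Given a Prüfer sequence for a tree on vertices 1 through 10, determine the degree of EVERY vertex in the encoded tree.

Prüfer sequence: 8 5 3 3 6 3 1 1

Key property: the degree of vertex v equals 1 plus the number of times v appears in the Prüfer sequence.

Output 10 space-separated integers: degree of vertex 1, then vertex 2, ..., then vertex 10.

p_1 = 8: count[8] becomes 1
p_2 = 5: count[5] becomes 1
p_3 = 3: count[3] becomes 1
p_4 = 3: count[3] becomes 2
p_5 = 6: count[6] becomes 1
p_6 = 3: count[3] becomes 3
p_7 = 1: count[1] becomes 1
p_8 = 1: count[1] becomes 2
Degrees (1 + count): deg[1]=1+2=3, deg[2]=1+0=1, deg[3]=1+3=4, deg[4]=1+0=1, deg[5]=1+1=2, deg[6]=1+1=2, deg[7]=1+0=1, deg[8]=1+1=2, deg[9]=1+0=1, deg[10]=1+0=1

Answer: 3 1 4 1 2 2 1 2 1 1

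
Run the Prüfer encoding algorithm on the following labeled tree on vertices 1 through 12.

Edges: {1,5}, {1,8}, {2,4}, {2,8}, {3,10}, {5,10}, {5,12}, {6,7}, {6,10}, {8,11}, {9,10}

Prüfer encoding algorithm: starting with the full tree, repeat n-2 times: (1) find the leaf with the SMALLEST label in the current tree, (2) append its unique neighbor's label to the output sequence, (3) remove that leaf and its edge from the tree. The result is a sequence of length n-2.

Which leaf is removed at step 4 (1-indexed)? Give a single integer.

Answer: 7

Derivation:
Step 1: current leaves = {3,4,7,9,11,12}. Remove leaf 3 (neighbor: 10).
Step 2: current leaves = {4,7,9,11,12}. Remove leaf 4 (neighbor: 2).
Step 3: current leaves = {2,7,9,11,12}. Remove leaf 2 (neighbor: 8).
Step 4: current leaves = {7,9,11,12}. Remove leaf 7 (neighbor: 6).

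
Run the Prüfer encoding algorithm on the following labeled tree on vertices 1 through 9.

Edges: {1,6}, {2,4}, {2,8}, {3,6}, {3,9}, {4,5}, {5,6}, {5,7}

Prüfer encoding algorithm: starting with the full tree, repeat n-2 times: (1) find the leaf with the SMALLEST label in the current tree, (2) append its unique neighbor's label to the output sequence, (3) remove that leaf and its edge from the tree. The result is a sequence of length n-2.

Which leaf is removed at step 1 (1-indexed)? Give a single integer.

Step 1: current leaves = {1,7,8,9}. Remove leaf 1 (neighbor: 6).

Answer: 1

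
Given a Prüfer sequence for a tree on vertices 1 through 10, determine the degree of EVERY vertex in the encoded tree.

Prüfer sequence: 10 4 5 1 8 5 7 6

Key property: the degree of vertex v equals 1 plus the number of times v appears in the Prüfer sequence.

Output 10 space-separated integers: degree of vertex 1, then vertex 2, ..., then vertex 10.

Answer: 2 1 1 2 3 2 2 2 1 2

Derivation:
p_1 = 10: count[10] becomes 1
p_2 = 4: count[4] becomes 1
p_3 = 5: count[5] becomes 1
p_4 = 1: count[1] becomes 1
p_5 = 8: count[8] becomes 1
p_6 = 5: count[5] becomes 2
p_7 = 7: count[7] becomes 1
p_8 = 6: count[6] becomes 1
Degrees (1 + count): deg[1]=1+1=2, deg[2]=1+0=1, deg[3]=1+0=1, deg[4]=1+1=2, deg[5]=1+2=3, deg[6]=1+1=2, deg[7]=1+1=2, deg[8]=1+1=2, deg[9]=1+0=1, deg[10]=1+1=2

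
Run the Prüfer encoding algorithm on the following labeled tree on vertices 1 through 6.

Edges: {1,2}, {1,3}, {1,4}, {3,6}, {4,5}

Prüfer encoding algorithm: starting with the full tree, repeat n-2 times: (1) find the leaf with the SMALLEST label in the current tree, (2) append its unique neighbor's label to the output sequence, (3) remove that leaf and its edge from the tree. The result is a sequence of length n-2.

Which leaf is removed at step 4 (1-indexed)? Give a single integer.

Step 1: current leaves = {2,5,6}. Remove leaf 2 (neighbor: 1).
Step 2: current leaves = {5,6}. Remove leaf 5 (neighbor: 4).
Step 3: current leaves = {4,6}. Remove leaf 4 (neighbor: 1).
Step 4: current leaves = {1,6}. Remove leaf 1 (neighbor: 3).

Answer: 1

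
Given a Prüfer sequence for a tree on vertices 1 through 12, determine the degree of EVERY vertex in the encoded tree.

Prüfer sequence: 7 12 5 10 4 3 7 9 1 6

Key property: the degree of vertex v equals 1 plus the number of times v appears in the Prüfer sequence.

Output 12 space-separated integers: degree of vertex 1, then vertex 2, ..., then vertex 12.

p_1 = 7: count[7] becomes 1
p_2 = 12: count[12] becomes 1
p_3 = 5: count[5] becomes 1
p_4 = 10: count[10] becomes 1
p_5 = 4: count[4] becomes 1
p_6 = 3: count[3] becomes 1
p_7 = 7: count[7] becomes 2
p_8 = 9: count[9] becomes 1
p_9 = 1: count[1] becomes 1
p_10 = 6: count[6] becomes 1
Degrees (1 + count): deg[1]=1+1=2, deg[2]=1+0=1, deg[3]=1+1=2, deg[4]=1+1=2, deg[5]=1+1=2, deg[6]=1+1=2, deg[7]=1+2=3, deg[8]=1+0=1, deg[9]=1+1=2, deg[10]=1+1=2, deg[11]=1+0=1, deg[12]=1+1=2

Answer: 2 1 2 2 2 2 3 1 2 2 1 2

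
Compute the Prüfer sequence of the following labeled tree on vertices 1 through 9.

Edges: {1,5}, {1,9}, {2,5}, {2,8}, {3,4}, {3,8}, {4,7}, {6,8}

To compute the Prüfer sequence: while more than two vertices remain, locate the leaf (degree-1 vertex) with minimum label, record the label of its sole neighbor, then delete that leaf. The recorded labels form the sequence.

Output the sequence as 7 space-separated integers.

Answer: 8 4 3 8 2 5 1

Derivation:
Step 1: leaves = {6,7,9}. Remove smallest leaf 6, emit neighbor 8.
Step 2: leaves = {7,9}. Remove smallest leaf 7, emit neighbor 4.
Step 3: leaves = {4,9}. Remove smallest leaf 4, emit neighbor 3.
Step 4: leaves = {3,9}. Remove smallest leaf 3, emit neighbor 8.
Step 5: leaves = {8,9}. Remove smallest leaf 8, emit neighbor 2.
Step 6: leaves = {2,9}. Remove smallest leaf 2, emit neighbor 5.
Step 7: leaves = {5,9}. Remove smallest leaf 5, emit neighbor 1.
Done: 2 vertices remain (1, 9). Sequence = [8 4 3 8 2 5 1]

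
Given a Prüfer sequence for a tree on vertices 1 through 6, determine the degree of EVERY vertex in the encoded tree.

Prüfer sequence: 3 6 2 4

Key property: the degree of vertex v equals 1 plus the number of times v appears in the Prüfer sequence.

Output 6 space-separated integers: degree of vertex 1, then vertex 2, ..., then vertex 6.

p_1 = 3: count[3] becomes 1
p_2 = 6: count[6] becomes 1
p_3 = 2: count[2] becomes 1
p_4 = 4: count[4] becomes 1
Degrees (1 + count): deg[1]=1+0=1, deg[2]=1+1=2, deg[3]=1+1=2, deg[4]=1+1=2, deg[5]=1+0=1, deg[6]=1+1=2

Answer: 1 2 2 2 1 2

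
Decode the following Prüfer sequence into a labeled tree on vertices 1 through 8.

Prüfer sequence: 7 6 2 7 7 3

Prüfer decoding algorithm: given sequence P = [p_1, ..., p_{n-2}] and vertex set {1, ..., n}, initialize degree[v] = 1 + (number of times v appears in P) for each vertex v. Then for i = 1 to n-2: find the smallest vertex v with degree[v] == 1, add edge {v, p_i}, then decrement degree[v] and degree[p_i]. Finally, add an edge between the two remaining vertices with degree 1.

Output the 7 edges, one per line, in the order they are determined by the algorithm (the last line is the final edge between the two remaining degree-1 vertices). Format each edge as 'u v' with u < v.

Initial degrees: {1:1, 2:2, 3:2, 4:1, 5:1, 6:2, 7:4, 8:1}
Step 1: smallest deg-1 vertex = 1, p_1 = 7. Add edge {1,7}. Now deg[1]=0, deg[7]=3.
Step 2: smallest deg-1 vertex = 4, p_2 = 6. Add edge {4,6}. Now deg[4]=0, deg[6]=1.
Step 3: smallest deg-1 vertex = 5, p_3 = 2. Add edge {2,5}. Now deg[5]=0, deg[2]=1.
Step 4: smallest deg-1 vertex = 2, p_4 = 7. Add edge {2,7}. Now deg[2]=0, deg[7]=2.
Step 5: smallest deg-1 vertex = 6, p_5 = 7. Add edge {6,7}. Now deg[6]=0, deg[7]=1.
Step 6: smallest deg-1 vertex = 7, p_6 = 3. Add edge {3,7}. Now deg[7]=0, deg[3]=1.
Final: two remaining deg-1 vertices are 3, 8. Add edge {3,8}.

Answer: 1 7
4 6
2 5
2 7
6 7
3 7
3 8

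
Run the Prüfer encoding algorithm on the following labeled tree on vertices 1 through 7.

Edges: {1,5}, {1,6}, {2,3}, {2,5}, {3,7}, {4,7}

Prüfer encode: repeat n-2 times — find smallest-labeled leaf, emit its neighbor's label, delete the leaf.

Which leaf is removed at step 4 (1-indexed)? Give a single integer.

Step 1: current leaves = {4,6}. Remove leaf 4 (neighbor: 7).
Step 2: current leaves = {6,7}. Remove leaf 6 (neighbor: 1).
Step 3: current leaves = {1,7}. Remove leaf 1 (neighbor: 5).
Step 4: current leaves = {5,7}. Remove leaf 5 (neighbor: 2).

Answer: 5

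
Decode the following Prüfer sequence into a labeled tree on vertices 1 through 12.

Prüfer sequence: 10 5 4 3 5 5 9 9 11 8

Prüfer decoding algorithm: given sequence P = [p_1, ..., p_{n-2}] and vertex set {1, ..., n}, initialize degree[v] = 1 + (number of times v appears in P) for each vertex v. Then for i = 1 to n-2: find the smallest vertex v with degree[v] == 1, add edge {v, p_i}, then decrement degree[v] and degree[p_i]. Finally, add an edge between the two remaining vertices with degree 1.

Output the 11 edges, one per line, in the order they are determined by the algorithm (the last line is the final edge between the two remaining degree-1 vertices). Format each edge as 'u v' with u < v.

Initial degrees: {1:1, 2:1, 3:2, 4:2, 5:4, 6:1, 7:1, 8:2, 9:3, 10:2, 11:2, 12:1}
Step 1: smallest deg-1 vertex = 1, p_1 = 10. Add edge {1,10}. Now deg[1]=0, deg[10]=1.
Step 2: smallest deg-1 vertex = 2, p_2 = 5. Add edge {2,5}. Now deg[2]=0, deg[5]=3.
Step 3: smallest deg-1 vertex = 6, p_3 = 4. Add edge {4,6}. Now deg[6]=0, deg[4]=1.
Step 4: smallest deg-1 vertex = 4, p_4 = 3. Add edge {3,4}. Now deg[4]=0, deg[3]=1.
Step 5: smallest deg-1 vertex = 3, p_5 = 5. Add edge {3,5}. Now deg[3]=0, deg[5]=2.
Step 6: smallest deg-1 vertex = 7, p_6 = 5. Add edge {5,7}. Now deg[7]=0, deg[5]=1.
Step 7: smallest deg-1 vertex = 5, p_7 = 9. Add edge {5,9}. Now deg[5]=0, deg[9]=2.
Step 8: smallest deg-1 vertex = 10, p_8 = 9. Add edge {9,10}. Now deg[10]=0, deg[9]=1.
Step 9: smallest deg-1 vertex = 9, p_9 = 11. Add edge {9,11}. Now deg[9]=0, deg[11]=1.
Step 10: smallest deg-1 vertex = 11, p_10 = 8. Add edge {8,11}. Now deg[11]=0, deg[8]=1.
Final: two remaining deg-1 vertices are 8, 12. Add edge {8,12}.

Answer: 1 10
2 5
4 6
3 4
3 5
5 7
5 9
9 10
9 11
8 11
8 12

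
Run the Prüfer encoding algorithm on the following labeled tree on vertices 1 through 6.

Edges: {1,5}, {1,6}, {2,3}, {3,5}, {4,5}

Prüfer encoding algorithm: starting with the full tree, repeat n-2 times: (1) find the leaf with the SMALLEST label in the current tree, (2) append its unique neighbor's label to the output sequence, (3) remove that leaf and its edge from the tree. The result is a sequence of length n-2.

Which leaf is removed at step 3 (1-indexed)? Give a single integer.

Step 1: current leaves = {2,4,6}. Remove leaf 2 (neighbor: 3).
Step 2: current leaves = {3,4,6}. Remove leaf 3 (neighbor: 5).
Step 3: current leaves = {4,6}. Remove leaf 4 (neighbor: 5).

Answer: 4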